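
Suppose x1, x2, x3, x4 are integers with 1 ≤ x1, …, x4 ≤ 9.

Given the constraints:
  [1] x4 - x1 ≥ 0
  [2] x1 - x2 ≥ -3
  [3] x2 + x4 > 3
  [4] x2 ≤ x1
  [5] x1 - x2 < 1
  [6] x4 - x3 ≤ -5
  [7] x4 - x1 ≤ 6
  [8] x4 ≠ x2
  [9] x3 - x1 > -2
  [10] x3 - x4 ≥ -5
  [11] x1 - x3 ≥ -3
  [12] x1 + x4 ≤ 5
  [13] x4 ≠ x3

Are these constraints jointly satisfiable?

Unsatisfiable

Constraints 1, 6, and 11 give x3 − x4 ≥ 5, x4 − x1 ≥ 0, x1 − x3 ≥ -3.
Adding all 3 inequalities: the left sides telescope to 0, and the right sides sum to 5 + 0 + (-3) = 2. So 0 ≥ 2, which is false.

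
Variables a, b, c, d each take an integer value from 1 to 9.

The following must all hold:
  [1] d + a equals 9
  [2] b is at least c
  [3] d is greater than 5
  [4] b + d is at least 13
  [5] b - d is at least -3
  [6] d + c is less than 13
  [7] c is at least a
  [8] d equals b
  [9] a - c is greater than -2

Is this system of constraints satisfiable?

Satisfiable

Try a = 1, b = 8, c = 2, d = 8.
Check constraint 1: d + a = 9; constraint 4: b + d = 16. The remaining constraints are straightforward to verify.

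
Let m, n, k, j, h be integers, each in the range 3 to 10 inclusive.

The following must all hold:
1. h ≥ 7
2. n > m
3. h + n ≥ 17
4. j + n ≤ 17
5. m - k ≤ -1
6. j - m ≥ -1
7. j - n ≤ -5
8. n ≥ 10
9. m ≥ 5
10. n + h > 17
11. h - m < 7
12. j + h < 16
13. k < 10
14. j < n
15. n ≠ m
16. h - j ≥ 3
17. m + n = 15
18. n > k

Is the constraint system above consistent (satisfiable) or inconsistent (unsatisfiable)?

Satisfiable

One satisfying assignment is m = 5, n = 10, k = 7, j = 5, h = 9.
For the less obvious constraints — constraint 3: h + n = 19; constraint 4: j + n = 15 — and the others hold by inspection.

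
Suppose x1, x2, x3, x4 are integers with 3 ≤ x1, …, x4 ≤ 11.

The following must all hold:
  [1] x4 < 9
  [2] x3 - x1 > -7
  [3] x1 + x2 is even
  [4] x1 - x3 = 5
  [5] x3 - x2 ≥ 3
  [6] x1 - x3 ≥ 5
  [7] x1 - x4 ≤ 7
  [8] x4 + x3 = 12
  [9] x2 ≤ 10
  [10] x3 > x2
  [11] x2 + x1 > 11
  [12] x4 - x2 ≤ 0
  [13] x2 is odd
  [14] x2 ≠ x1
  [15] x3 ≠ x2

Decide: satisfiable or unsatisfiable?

Constraints 5, 6, 7, and 12 give x4 − x1 ≥ -7, x1 − x3 ≥ 5, x3 − x2 ≥ 3, x2 − x4 ≥ 0.
Adding all 4 inequalities: the left sides telescope to 0, and the right sides sum to (-7) + 5 + 3 + 0 = 1. So 0 ≥ 1, which is false.

Unsatisfiable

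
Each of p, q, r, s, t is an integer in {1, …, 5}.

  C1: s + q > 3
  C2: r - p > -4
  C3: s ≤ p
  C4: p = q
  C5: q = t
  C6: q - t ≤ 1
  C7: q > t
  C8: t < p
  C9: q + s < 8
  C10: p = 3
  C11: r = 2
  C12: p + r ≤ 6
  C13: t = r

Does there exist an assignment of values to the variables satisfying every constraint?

Unsatisfiable

Constraint 10 fixes p = 3 and constraint 11 fixes r = 2. Constraints 4, 5, and 13 give p = q = t = r, so p = r. But 3 ≠ 2 — contradiction.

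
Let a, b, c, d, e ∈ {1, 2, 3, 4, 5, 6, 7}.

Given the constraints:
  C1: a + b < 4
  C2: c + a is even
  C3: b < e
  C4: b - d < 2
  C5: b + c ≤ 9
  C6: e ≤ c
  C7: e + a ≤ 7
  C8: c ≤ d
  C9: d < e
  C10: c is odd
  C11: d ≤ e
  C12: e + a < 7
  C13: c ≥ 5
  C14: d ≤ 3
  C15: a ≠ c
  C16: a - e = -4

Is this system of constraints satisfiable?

From constraint 13: c ≥ 5. From constraints 8 and 14: c ≤ d and d ≤ 3, so c ≤ 3. But 3 < 5, so no value of c works.

Unsatisfiable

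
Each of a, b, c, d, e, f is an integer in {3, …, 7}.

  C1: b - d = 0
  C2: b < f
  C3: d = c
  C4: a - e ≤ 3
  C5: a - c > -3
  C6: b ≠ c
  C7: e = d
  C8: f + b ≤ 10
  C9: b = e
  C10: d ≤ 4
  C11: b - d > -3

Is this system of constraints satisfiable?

From constraints 3, 7, and 9, b = e = d = c, so b = c. But constraint 6 says b ≠ c. Contradiction.

Unsatisfiable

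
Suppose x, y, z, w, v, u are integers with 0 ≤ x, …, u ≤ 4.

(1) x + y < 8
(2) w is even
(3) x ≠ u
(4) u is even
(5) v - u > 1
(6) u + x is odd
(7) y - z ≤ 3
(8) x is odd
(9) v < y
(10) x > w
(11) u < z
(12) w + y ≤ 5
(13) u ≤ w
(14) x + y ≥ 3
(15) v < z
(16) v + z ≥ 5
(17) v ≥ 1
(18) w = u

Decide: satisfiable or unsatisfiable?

Satisfiable

Take x = 1, y = 4, z = 3, w = 0, v = 2, u = 0. Then constraint 1: x + y = 5; constraint 5: v - u = 2; constraint 7: y - z = 1, and every other listed constraint is also met.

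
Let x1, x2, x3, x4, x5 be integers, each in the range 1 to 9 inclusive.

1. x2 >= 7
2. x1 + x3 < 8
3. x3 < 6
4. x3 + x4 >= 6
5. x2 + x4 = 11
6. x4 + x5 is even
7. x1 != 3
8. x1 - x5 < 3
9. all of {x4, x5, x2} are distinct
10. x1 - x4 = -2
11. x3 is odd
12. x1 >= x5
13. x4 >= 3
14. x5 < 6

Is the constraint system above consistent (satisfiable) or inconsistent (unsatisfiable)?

One satisfying assignment is x1 = 2, x2 = 7, x3 = 3, x4 = 4, x5 = 2.
For the less obvious constraints — constraint 2: x1 + x3 = 5; constraint 4: x3 + x4 = 7; constraint 5: x2 + x4 = 11 — and the others hold by inspection.

Satisfiable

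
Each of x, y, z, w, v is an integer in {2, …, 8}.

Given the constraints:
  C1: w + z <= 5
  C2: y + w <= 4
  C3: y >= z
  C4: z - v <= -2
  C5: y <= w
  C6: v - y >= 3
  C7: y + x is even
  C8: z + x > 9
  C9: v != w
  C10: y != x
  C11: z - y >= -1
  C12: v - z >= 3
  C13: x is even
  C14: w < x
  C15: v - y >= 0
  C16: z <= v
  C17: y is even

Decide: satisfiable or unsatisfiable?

Satisfiable

One satisfying assignment is x = 8, y = 2, z = 2, w = 2, v = 5.
For the less obvious constraints — constraint 1: w + z = 4; constraint 2: y + w = 4; constraint 4: z - v = -3 — and the others hold by inspection.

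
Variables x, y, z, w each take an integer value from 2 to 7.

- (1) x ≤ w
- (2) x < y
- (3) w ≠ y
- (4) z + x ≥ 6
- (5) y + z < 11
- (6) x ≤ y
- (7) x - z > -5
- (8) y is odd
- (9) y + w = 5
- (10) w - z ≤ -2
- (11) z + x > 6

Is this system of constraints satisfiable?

Satisfiable

Setting (x, y, z, w) = (2, 3, 6, 2) satisfies everything: constraint 4: z + x = 8; constraint 5: y + z = 9; constraint 7: x - z = -4, and the others follow.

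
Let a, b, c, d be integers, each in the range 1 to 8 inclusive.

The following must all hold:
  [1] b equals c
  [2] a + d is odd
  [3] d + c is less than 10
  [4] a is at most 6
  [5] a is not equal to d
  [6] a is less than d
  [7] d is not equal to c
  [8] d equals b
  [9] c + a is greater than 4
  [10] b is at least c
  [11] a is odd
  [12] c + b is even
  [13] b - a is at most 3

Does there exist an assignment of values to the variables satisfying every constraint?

Unsatisfiable

From constraints 1 and 8, d = b = c, so d = c. But constraint 7 says d ≠ c. Contradiction.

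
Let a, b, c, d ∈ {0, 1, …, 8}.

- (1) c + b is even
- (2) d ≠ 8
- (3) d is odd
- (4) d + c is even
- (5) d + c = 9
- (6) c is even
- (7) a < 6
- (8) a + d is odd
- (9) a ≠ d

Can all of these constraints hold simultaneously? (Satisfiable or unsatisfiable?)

Unsatisfiable

Constraint 3 makes d odd and constraint 6 makes c even, so d + c must be odd. Constraint 4 says d + c is even — contradiction.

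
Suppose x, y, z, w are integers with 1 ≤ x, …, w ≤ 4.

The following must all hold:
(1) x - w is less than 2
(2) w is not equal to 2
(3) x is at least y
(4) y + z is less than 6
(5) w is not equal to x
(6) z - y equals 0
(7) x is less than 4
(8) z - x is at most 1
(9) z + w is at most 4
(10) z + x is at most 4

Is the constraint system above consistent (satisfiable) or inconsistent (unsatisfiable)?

The assignment x = 2, y = 2, z = 2, w = 1 works:
  constraint 1 holds since x - w = 1.
  constraint 4 holds since y + z = 4.
  constraint 6 holds since z - y = 0.
The rest check out directly.

Satisfiable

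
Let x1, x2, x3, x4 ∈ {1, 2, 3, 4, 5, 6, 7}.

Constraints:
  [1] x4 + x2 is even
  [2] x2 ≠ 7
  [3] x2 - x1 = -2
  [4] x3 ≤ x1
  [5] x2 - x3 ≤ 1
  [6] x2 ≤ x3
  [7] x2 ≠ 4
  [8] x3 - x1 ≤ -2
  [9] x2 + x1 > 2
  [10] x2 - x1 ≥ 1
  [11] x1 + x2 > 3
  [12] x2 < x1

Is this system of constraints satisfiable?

Constraints 5, 8, and 10 give x3 − x2 ≥ -1, x2 − x1 ≥ 1, x1 − x3 ≥ 2.
Adding all 3 inequalities: the left sides telescope to 0, and the right sides sum to (-1) + 1 + 2 = 2. So 0 ≥ 2, which is false.

Unsatisfiable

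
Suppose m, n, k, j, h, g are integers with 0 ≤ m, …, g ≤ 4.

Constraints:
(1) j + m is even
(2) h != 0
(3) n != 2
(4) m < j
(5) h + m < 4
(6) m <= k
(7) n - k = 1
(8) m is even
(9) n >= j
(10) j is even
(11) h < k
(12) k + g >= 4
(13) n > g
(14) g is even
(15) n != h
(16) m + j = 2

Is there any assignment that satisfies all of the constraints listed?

Try m = 0, n = 4, k = 3, j = 2, h = 1, g = 2.
Check constraint 5: h + m = 1; constraint 7: n - k = 1; constraint 12: k + g = 5. The remaining constraints are straightforward to verify.

Satisfiable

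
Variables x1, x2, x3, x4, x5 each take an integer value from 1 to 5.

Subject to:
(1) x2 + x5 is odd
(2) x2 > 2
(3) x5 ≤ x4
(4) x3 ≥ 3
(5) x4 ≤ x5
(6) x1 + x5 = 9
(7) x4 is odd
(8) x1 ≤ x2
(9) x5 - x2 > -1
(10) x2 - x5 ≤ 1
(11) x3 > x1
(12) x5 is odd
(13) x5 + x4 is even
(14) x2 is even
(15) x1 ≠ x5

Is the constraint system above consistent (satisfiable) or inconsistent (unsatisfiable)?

Satisfiable

Try x1 = 4, x2 = 4, x3 = 5, x4 = 5, x5 = 5.
Check constraint 6: x1 + x5 = 9; constraint 9: x5 - x2 = 1; constraint 10: x2 - x5 = -1. The remaining constraints are straightforward to verify.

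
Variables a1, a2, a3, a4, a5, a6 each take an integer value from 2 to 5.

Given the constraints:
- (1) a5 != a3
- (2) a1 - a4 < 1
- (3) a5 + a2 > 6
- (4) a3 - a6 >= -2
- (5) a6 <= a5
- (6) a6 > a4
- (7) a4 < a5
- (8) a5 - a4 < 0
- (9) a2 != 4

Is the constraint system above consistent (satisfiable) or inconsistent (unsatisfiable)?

Constraints 5, 6, and 8 give a4 < a6, a6 ≤ a5, a5 < a4. Chaining: a4 < a6 ≤ a5 < a4, which forces a4 < a4 — impossible.

Unsatisfiable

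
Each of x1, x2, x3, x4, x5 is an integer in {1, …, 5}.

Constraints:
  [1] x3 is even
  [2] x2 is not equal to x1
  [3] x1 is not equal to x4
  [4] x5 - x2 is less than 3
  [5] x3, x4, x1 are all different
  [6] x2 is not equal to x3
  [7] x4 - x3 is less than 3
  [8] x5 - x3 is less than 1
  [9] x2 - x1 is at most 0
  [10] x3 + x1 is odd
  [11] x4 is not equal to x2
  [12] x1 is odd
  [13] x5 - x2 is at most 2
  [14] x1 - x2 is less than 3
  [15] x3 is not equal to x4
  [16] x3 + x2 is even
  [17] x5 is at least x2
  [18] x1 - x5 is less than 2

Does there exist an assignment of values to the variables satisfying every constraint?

Satisfiable

The assignment x1 = 3, x2 = 2, x3 = 4, x4 = 5, x5 = 3 works:
  constraint 4 holds since x5 - x2 = 1.
  constraint 7 holds since x4 - x3 = 1.
  constraint 8 holds since x5 - x3 = -1.
The rest check out directly.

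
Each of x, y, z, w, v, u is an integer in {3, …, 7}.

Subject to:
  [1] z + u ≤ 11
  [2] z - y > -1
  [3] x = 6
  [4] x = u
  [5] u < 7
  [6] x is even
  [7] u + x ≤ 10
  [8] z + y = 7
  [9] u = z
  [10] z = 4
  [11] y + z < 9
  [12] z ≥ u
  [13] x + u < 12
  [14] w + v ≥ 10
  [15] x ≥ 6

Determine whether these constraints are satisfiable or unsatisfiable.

Constraint 3 fixes x = 6 and constraint 10 fixes z = 4. Constraints 4 and 9 give x = u = z, so x = z. But 6 ≠ 4 — contradiction.

Unsatisfiable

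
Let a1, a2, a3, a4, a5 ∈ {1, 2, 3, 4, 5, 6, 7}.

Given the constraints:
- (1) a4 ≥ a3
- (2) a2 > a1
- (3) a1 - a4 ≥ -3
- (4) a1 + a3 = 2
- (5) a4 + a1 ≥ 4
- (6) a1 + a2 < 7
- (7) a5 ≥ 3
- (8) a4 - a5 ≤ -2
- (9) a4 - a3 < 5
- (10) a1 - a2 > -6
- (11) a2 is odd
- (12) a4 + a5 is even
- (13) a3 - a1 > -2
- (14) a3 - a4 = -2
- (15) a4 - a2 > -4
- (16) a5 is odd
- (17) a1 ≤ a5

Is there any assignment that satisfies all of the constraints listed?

Take a1 = 1, a2 = 5, a3 = 1, a4 = 3, a5 = 7. Then constraint 3: a1 - a4 = -2; constraint 4: a1 + a3 = 2; constraint 5: a4 + a1 = 4, and every other listed constraint is also met.

Satisfiable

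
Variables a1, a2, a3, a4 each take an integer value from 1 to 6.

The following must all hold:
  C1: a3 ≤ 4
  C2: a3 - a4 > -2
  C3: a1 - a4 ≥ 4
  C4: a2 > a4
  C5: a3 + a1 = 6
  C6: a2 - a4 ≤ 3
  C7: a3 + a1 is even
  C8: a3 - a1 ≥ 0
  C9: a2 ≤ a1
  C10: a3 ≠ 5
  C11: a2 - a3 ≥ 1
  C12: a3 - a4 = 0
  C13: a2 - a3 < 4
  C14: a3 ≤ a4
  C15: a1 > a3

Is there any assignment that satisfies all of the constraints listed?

Constraints 3, 6, 8, and 11 give a4 − a2 ≥ -3, a2 − a3 ≥ 1, a3 − a1 ≥ 0, a1 − a4 ≥ 4.
Adding all 4 inequalities: the left sides telescope to 0, and the right sides sum to (-3) + 1 + 0 + 4 = 2. So 0 ≥ 2, which is false.

Unsatisfiable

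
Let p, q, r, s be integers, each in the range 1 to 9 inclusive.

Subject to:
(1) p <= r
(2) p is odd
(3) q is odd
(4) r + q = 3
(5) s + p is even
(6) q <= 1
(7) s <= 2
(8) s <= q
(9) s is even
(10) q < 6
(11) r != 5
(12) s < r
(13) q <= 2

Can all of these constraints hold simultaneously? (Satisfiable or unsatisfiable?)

Constraint 9 makes s even and constraint 2 makes p odd, so s + p must be odd. Constraint 5 says s + p is even — contradiction.

Unsatisfiable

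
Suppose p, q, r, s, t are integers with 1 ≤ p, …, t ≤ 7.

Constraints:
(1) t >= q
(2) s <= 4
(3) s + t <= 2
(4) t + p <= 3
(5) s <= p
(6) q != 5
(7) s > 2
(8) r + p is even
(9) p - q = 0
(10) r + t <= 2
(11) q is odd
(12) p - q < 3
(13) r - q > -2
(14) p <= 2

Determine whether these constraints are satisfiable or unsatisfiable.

From constraint 7: s ≥ 3. From constraints 5 and 14: s ≤ p and p ≤ 2, so s ≤ 2. But 2 < 3, so no value of s works.

Unsatisfiable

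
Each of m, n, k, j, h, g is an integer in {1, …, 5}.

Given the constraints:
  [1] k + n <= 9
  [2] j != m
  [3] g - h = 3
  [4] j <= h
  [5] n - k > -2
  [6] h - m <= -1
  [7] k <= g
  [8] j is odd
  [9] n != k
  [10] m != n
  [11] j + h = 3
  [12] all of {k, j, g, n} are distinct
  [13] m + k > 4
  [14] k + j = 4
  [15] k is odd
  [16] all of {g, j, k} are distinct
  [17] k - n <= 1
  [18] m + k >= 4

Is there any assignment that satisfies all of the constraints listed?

Take m = 3, n = 4, k = 3, j = 1, h = 2, g = 5. Then constraint 1: k + n = 7; constraint 3: g - h = 3, and every other listed constraint is also met.

Satisfiable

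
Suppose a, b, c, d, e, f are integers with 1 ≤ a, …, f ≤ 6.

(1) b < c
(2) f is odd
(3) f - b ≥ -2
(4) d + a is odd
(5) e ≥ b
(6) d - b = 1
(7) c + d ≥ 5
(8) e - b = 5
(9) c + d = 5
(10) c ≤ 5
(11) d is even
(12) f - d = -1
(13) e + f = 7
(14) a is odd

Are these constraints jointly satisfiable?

Satisfiable

The assignment a = 3, b = 1, c = 3, d = 2, e = 6, f = 1 works:
  constraint 3 holds since f - b = 0.
  constraint 6 holds since d - b = 1.
The rest check out directly.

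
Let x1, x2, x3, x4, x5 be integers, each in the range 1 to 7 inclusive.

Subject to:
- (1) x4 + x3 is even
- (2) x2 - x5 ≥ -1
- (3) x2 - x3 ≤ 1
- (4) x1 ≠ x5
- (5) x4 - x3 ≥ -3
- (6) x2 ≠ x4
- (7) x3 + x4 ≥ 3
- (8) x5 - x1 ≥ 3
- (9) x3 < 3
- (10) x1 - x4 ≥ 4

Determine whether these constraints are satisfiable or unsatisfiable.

Unsatisfiable

Constraints 2, 3, 5, 8, and 10 give x1 − x4 ≥ 4, x4 − x3 ≥ -3, x3 − x2 ≥ -1, x2 − x5 ≥ -1, x5 − x1 ≥ 3.
Adding all 5 inequalities: the left sides telescope to 0, and the right sides sum to 4 + (-3) + (-1) + (-1) + 3 = 2. So 0 ≥ 2, which is false.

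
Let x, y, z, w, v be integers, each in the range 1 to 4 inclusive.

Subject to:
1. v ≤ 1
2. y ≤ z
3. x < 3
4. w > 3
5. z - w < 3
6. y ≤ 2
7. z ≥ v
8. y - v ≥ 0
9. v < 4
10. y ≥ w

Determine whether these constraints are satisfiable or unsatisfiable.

From constraint 4: w ≥ 4. From constraints 6 and 10: w ≤ y and y ≤ 2, so w ≤ 2. But 2 < 4, so no value of w works.

Unsatisfiable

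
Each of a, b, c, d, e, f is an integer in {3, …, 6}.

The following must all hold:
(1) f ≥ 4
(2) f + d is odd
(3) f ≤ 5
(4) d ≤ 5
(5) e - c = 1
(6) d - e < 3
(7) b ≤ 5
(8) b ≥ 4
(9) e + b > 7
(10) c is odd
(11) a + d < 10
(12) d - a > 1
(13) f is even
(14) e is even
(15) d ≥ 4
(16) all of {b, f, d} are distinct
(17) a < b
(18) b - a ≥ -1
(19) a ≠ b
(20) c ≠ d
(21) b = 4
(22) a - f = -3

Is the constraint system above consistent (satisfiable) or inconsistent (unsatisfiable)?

Unsatisfiable

Constraints 1, 3, 4, 7, 8, and 15 confine each of b, f, d to the 2 values {4, 5}.
Constraint 16 requires all 3 of them to be distinct, but only 2 values are available — impossible by the pigeonhole principle.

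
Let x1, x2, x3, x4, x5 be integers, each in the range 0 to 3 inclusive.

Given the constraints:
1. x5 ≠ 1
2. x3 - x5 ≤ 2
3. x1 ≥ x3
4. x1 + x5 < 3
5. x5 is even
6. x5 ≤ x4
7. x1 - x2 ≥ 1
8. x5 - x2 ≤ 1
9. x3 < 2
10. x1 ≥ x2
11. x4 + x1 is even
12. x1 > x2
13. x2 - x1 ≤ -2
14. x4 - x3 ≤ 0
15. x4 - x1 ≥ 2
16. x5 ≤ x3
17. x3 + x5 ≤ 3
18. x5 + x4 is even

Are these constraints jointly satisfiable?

Unsatisfiable

Constraints 2, 8, 13, 14, and 15 give x2 − x5 ≥ -1, x5 − x3 ≥ -2, x3 − x4 ≥ 0, x4 − x1 ≥ 2, x1 − x2 ≥ 2.
Adding all 5 inequalities: the left sides telescope to 0, and the right sides sum to (-1) + (-2) + 0 + 2 + 2 = 1. So 0 ≥ 1, which is false.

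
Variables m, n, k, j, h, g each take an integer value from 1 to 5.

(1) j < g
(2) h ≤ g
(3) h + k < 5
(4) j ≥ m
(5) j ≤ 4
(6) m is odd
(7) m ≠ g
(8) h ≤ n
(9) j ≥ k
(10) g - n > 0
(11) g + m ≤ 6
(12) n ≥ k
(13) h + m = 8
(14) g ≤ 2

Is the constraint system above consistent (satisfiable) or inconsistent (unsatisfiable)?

Unsatisfiable

From constraints 2 and 14: h ≤ g ≤ 2. From constraints 4 and 5: m ≤ j ≤ 4. Hence h + m ≤ 6. But constraint 13 requires h + m = 8, and 8 > 6. Contradiction.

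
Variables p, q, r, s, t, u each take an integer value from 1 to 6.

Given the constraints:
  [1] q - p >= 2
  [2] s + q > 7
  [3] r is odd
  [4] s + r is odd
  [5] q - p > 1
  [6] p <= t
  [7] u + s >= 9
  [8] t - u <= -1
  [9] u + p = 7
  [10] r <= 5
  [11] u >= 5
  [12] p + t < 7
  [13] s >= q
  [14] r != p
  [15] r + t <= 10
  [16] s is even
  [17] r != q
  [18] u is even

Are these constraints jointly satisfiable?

Try p = 1, q = 4, r = 3, s = 6, t = 5, u = 6.
Check constraint 1: q - p = 3; constraint 2: s + q = 10; constraint 5: q - p = 3. The remaining constraints are straightforward to verify.

Satisfiable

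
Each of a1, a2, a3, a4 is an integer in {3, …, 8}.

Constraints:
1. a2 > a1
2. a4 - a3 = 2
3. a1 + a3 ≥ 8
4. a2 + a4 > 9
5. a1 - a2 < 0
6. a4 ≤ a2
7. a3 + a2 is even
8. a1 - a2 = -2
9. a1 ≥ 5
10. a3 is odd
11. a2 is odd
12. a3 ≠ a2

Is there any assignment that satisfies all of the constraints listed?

The assignment a1 = 5, a2 = 7, a3 = 3, a4 = 5 works:
  constraint 2 holds since a4 - a3 = 2.
  constraint 3 holds since a1 + a3 = 8.
The rest check out directly.

Satisfiable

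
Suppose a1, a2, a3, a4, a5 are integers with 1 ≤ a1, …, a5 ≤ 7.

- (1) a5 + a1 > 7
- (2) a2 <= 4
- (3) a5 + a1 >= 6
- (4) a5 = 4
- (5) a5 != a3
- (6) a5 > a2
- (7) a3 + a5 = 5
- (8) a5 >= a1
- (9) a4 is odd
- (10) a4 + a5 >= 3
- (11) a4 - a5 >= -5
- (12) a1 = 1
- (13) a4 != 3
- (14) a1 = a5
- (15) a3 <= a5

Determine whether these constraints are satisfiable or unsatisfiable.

Unsatisfiable

Constraint 12 fixes a1 = 1 and constraint 4 fixes a5 = 4, but constraint 14 requires a1 = a5. Since 1 ≠ 4, contradiction.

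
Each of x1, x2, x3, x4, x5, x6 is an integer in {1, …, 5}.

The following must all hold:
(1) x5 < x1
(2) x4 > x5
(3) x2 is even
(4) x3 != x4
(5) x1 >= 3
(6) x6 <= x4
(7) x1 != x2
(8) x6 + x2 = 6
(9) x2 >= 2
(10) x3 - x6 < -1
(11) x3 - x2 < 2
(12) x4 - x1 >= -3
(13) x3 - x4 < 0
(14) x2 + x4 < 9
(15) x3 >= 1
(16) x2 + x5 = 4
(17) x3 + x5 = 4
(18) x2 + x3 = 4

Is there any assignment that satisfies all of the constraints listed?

Satisfiable

Setting (x1, x2, x3, x4, x5, x6) = (5, 2, 2, 4, 2, 4) satisfies everything: constraint 8: x6 + x2 = 6; constraint 10: x3 - x6 = -2; constraint 11: x3 - x2 = 0, and the others follow.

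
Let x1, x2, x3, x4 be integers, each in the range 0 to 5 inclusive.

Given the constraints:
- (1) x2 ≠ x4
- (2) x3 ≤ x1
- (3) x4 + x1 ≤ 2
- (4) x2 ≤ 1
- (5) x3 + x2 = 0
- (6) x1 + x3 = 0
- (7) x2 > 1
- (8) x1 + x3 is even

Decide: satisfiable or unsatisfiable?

Unsatisfiable

From constraint 7: x2 ≥ 2. From constraint 4: x2 ≤ 1. But 1 < 2, so no value of x2 works.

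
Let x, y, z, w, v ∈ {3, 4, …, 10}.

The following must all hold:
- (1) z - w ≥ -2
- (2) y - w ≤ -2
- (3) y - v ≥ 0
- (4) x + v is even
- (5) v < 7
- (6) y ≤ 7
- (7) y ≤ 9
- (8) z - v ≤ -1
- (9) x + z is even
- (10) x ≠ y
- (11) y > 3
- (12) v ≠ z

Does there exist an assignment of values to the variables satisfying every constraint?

Unsatisfiable

Constraints 1, 2, 3, and 8 give w − y ≥ 2, y − v ≥ 0, v − z ≥ 1, z − w ≥ -2.
Adding all 4 inequalities: the left sides telescope to 0, and the right sides sum to 2 + 0 + 1 + (-2) = 1. So 0 ≥ 1, which is false.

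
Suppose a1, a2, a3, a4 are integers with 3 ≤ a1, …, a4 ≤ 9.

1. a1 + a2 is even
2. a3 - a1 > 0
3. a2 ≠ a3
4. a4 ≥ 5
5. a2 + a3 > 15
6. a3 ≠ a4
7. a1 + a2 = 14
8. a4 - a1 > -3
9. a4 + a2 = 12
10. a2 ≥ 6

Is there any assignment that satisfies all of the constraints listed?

Satisfiable

The assignment a1 = 7, a2 = 7, a3 = 9, a4 = 5 works:
  constraint 2 holds since a3 - a1 = 2.
  constraint 5 holds since a2 + a3 = 16.
The rest check out directly.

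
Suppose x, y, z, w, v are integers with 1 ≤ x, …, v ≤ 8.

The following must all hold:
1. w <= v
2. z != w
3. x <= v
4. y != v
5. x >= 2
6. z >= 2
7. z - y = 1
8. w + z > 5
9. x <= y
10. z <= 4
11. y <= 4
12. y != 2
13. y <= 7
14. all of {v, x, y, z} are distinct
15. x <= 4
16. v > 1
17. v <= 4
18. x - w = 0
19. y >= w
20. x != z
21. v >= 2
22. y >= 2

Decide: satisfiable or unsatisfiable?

Constraints 5, 6, 10, 11, 15, 17, 21, and 22 confine each of v, x, y, z to the 3 values {2, …, 4}.
Constraint 14 requires all 4 of them to be distinct, but only 3 values are available — impossible by the pigeonhole principle.

Unsatisfiable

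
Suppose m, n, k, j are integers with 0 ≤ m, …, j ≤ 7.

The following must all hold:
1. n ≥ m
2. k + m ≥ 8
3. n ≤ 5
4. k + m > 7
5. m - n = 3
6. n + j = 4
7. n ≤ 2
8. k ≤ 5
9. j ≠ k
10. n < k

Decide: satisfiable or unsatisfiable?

Unsatisfiable

From constraint 8: k ≤ 5. From constraints 1 and 7: m ≤ n ≤ 2. Hence k + m ≤ 7. But constraint 2 requires k + m ≥ 8, and 8 > 7. Contradiction.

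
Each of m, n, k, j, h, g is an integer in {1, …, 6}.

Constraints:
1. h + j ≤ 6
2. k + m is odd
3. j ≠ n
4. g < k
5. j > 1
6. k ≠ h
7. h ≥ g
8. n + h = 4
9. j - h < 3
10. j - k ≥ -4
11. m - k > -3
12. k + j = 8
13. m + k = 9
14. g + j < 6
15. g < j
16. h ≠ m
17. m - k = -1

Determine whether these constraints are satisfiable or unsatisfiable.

One satisfying assignment is m = 4, n = 1, k = 5, j = 3, h = 3, g = 1.
For the less obvious constraints — constraint 1: h + j = 6; constraint 8: n + h = 4 — and the others hold by inspection.

Satisfiable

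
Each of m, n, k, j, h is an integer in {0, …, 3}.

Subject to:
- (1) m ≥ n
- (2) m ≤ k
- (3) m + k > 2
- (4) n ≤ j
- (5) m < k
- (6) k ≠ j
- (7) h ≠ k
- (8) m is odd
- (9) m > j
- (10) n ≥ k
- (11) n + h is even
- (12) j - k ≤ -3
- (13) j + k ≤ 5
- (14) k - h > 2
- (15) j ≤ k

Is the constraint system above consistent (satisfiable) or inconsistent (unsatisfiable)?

Constraints 4, 5, 9, and 10 give j < m, m < k, k ≤ n, n ≤ j. Chaining: j < m < k ≤ n ≤ j, which forces j < j — impossible.

Unsatisfiable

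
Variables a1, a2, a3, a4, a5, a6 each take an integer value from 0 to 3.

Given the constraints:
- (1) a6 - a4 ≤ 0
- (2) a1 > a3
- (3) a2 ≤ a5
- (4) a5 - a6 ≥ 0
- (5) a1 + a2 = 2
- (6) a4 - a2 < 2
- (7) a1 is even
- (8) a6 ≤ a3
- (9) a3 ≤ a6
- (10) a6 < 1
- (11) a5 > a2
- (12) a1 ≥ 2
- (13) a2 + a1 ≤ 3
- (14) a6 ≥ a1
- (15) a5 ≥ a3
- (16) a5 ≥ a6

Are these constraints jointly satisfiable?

Unsatisfiable

From constraints 12 and 14: a6 ≥ a1 and a1 ≥ 2, so a6 ≥ 2. From constraint 10: a6 ≤ 0. But 0 < 2, so no value of a6 works.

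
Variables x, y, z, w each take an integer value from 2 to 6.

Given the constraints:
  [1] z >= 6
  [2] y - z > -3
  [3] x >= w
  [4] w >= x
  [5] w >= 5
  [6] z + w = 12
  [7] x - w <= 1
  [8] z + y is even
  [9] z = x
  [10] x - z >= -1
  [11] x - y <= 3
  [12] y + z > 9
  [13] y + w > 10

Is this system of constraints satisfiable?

Take x = 6, y = 6, z = 6, w = 6. Then constraint 2: y - z = 0; constraint 6: z + w = 12, and every other listed constraint is also met.

Satisfiable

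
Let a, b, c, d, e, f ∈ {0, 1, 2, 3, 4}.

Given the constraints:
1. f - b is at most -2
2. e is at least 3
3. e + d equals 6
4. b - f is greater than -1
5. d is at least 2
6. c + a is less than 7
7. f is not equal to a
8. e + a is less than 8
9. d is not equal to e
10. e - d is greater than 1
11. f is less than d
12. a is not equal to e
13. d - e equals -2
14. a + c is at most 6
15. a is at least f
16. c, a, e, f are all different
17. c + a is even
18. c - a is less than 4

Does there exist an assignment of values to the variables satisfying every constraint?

Satisfiable

Setting (a, b, c, d, e, f) = (1, 2, 3, 2, 4, 0) satisfies everything: constraint 1: f - b = -2; constraint 3: e + d = 6; constraint 4: b - f = 2, and the others follow.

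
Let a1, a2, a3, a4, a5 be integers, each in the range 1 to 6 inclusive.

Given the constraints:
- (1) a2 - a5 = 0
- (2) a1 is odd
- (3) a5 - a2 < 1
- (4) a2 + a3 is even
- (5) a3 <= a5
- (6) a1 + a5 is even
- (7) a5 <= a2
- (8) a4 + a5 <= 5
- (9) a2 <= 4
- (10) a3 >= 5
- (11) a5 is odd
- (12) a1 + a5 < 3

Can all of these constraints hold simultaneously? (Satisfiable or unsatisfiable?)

From constraints 5 and 10: a5 ≥ a3 and a3 ≥ 5, so a5 ≥ 5. From constraints 7 and 9: a5 ≤ a2 and a2 ≤ 4, so a5 ≤ 4. But 4 < 5, so no value of a5 works.

Unsatisfiable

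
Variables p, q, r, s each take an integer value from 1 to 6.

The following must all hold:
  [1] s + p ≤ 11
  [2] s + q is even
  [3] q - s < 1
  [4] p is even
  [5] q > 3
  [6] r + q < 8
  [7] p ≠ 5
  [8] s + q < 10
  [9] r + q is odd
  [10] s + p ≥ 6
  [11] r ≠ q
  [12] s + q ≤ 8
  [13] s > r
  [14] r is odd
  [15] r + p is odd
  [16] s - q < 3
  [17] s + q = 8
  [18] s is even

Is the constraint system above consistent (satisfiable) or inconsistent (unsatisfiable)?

The assignment p = 4, q = 4, r = 1, s = 4 works:
  constraint 1 holds since s + p = 8.
  constraint 3 holds since q - s = 0.
The rest check out directly.

Satisfiable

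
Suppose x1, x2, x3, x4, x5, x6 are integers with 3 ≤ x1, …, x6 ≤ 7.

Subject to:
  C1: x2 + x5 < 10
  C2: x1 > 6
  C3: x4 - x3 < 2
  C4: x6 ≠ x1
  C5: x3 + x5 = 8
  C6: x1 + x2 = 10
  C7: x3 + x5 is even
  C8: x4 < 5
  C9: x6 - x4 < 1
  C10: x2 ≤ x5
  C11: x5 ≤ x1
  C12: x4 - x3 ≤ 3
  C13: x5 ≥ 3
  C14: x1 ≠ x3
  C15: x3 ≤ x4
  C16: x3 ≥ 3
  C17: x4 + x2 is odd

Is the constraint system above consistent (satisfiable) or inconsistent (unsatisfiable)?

Satisfiable

Take x1 = 7, x2 = 3, x3 = 4, x4 = 4, x5 = 4, x6 = 3. Then constraint 1: x2 + x5 = 7; constraint 3: x4 - x3 = 0; constraint 5: x3 + x5 = 8, and every other listed constraint is also met.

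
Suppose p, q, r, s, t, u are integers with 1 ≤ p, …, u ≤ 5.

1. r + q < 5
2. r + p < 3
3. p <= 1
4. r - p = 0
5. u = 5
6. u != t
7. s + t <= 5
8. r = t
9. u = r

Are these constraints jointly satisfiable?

Unsatisfiable

From constraints 8 and 9, u = r = t, so u = t. But constraint 6 says u ≠ t. Contradiction.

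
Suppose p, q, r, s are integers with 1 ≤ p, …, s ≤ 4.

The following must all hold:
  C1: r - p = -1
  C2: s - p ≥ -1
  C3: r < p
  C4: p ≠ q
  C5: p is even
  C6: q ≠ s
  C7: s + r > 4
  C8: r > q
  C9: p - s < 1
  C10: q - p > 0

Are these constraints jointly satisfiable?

Unsatisfiable

Constraints 3, 8, and 10 give q < r, r < p, p < q. Chaining: q < r < p < q, which forces q < q — impossible.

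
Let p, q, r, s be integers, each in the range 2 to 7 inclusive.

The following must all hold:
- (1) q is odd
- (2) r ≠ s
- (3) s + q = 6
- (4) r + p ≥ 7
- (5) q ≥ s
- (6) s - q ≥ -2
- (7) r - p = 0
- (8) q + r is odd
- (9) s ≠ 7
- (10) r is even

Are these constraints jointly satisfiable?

Satisfiable

One satisfying assignment is p = 4, q = 3, r = 4, s = 3.
For the less obvious constraints — constraint 3: s + q = 6; constraint 4: r + p = 8; constraint 6: s - q = 0 — and the others hold by inspection.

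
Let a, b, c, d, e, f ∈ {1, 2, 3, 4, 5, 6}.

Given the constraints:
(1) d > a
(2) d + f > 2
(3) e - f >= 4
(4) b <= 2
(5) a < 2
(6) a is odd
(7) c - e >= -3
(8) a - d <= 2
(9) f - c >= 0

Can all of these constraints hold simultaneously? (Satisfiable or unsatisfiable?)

Unsatisfiable

Constraints 3, 7, and 9 give c − e ≥ -3, e − f ≥ 4, f − c ≥ 0.
Adding all 3 inequalities: the left sides telescope to 0, and the right sides sum to (-3) + 4 + 0 = 1. So 0 ≥ 1, which is false.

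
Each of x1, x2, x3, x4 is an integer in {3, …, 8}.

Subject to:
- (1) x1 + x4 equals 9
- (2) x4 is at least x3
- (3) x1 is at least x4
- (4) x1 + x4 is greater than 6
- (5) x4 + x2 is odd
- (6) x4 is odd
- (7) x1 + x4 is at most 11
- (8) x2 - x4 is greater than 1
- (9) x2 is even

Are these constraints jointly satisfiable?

Satisfiable

Try x1 = 6, x2 = 6, x3 = 3, x4 = 3.
Check constraint 1: x1 + x4 = 9; constraint 4: x1 + x4 = 9. The remaining constraints are straightforward to verify.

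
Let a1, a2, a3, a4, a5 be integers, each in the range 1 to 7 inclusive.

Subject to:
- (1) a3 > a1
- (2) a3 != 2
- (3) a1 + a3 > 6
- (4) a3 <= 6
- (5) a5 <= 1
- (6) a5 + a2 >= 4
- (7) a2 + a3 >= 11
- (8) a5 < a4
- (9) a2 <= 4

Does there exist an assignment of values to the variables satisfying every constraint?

From constraint 9: a2 ≤ 4. From constraint 4: a3 ≤ 6. Hence a2 + a3 ≤ 10. But constraint 7 requires a2 + a3 ≥ 11, and 11 > 10. Contradiction.

Unsatisfiable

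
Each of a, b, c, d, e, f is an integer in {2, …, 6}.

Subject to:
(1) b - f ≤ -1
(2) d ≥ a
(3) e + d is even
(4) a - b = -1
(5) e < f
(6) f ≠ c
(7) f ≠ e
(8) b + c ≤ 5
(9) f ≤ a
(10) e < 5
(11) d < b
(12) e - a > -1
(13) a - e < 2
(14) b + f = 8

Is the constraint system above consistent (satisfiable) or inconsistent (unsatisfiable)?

Unsatisfiable

Constraints 1, 2, 9, and 11 give f ≤ a, a ≤ d, d < b, b < f. Chaining: f ≤ a ≤ d < b < f, which forces f < f — impossible.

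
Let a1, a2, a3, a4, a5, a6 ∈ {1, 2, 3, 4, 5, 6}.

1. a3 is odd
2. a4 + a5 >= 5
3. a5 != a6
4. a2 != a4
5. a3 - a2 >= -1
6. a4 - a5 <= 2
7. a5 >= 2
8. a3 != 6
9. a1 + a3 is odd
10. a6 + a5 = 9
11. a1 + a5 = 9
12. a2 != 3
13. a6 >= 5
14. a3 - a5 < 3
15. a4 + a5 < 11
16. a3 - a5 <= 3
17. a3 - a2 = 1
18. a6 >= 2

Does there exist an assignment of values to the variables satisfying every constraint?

Setting (a1, a2, a3, a4, a5, a6) = (6, 4, 5, 5, 3, 6) satisfies everything: constraint 2: a4 + a5 = 8; constraint 5: a3 - a2 = 1, and the others follow.

Satisfiable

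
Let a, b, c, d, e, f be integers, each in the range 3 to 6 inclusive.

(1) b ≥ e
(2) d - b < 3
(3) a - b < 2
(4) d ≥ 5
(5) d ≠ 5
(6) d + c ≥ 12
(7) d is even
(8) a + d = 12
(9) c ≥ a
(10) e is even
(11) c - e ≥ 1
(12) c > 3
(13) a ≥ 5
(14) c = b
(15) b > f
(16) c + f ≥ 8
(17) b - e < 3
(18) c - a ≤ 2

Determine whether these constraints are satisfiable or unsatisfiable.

Satisfiable

Setting (a, b, c, d, e, f) = (6, 6, 6, 6, 4, 5) satisfies everything: constraint 2: d - b = 0; constraint 3: a - b = 0; constraint 6: d + c = 12, and the others follow.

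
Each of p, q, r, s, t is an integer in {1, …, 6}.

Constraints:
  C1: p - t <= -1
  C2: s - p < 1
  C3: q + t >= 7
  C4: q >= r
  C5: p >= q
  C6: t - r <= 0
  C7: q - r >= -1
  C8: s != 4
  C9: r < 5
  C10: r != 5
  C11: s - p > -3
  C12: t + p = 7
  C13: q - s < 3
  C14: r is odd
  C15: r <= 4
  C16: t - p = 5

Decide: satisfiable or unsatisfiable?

Unsatisfiable

Constraints 1, 4, 5, and 6 give q ≤ p, p < t, t ≤ r, r ≤ q. Chaining: q ≤ p < t ≤ r ≤ q, which forces q < q — impossible.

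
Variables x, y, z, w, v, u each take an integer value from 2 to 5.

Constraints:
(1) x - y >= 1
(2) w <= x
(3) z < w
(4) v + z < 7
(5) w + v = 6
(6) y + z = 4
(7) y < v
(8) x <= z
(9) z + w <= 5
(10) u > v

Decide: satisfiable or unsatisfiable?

Unsatisfiable

Constraints 2, 3, and 8 give w ≤ x, x ≤ z, z < w. Chaining: w ≤ x ≤ z < w, which forces w < w — impossible.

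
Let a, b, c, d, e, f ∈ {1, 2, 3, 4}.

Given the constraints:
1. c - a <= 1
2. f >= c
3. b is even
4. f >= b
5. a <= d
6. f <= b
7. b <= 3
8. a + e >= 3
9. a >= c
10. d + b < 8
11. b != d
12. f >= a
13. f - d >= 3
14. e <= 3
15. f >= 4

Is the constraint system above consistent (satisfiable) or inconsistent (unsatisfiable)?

From constraints 6 and 15: b ≥ f and f ≥ 4, so b ≥ 4. From constraint 7: b ≤ 3. But 3 < 4, so no value of b works.

Unsatisfiable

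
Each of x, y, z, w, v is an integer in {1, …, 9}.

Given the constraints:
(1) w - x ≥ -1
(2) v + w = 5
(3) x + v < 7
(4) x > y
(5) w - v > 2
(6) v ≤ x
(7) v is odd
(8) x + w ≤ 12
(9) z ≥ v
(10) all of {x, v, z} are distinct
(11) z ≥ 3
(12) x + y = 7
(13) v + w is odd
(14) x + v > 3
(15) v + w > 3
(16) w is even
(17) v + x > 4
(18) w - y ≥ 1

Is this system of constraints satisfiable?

Satisfiable

The assignment x = 5, y = 2, z = 4, w = 4, v = 1 works:
  constraint 1 holds since w - x = -1.
  constraint 2 holds since v + w = 5.
The rest check out directly.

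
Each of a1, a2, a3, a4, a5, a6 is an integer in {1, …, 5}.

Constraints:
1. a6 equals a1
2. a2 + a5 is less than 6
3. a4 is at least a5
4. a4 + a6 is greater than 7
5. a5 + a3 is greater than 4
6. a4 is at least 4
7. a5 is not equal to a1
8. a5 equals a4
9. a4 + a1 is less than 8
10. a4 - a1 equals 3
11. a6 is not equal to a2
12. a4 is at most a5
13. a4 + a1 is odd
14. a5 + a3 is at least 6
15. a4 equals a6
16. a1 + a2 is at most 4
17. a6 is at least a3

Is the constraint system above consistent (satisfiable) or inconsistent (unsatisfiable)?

From constraints 1, 8, and 15, a5 = a4 = a6 = a1, so a5 = a1. But constraint 7 says a5 ≠ a1. Contradiction.

Unsatisfiable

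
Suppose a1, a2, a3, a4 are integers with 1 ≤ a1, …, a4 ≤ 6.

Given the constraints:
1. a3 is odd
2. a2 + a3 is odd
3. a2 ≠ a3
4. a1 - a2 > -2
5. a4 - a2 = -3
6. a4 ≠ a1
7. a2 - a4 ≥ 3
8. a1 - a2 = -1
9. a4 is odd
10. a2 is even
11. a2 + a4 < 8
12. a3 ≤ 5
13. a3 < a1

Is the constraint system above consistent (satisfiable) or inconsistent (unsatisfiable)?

Try a1 = 3, a2 = 4, a3 = 1, a4 = 1.
Check constraint 4: a1 - a2 = -1; constraint 5: a4 - a2 = -3. The remaining constraints are straightforward to verify.

Satisfiable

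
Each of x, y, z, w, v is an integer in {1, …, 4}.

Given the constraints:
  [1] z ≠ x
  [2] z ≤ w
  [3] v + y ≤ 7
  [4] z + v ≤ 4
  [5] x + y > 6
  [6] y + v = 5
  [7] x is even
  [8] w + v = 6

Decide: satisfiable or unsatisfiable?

Satisfiable

Try x = 4, y = 3, z = 1, w = 4, v = 2.
Check constraint 3: v + y = 5; constraint 4: z + v = 3. The remaining constraints are straightforward to verify.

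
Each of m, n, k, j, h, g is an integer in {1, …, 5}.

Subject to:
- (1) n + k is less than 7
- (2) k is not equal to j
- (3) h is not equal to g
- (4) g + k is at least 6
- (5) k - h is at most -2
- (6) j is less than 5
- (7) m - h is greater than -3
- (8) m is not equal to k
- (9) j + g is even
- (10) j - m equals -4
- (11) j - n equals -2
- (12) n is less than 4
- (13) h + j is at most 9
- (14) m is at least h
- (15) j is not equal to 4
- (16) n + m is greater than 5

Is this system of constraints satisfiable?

The assignment m = 5, n = 3, k = 3, j = 1, h = 5, g = 3 works:
  constraint 1 holds since n + k = 6.
  constraint 4 holds since g + k = 6.
The rest check out directly.

Satisfiable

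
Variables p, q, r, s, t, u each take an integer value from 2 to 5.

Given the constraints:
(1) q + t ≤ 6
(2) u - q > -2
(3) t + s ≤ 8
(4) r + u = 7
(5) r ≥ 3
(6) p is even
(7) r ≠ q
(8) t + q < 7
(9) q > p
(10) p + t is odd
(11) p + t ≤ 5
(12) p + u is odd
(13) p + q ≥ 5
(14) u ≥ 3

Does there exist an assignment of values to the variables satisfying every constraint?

Satisfiable

Try p = 2, q = 3, r = 4, s = 2, t = 3, u = 3.
Check constraint 1: q + t = 6; constraint 2: u - q = 0; constraint 3: t + s = 5. The remaining constraints are straightforward to verify.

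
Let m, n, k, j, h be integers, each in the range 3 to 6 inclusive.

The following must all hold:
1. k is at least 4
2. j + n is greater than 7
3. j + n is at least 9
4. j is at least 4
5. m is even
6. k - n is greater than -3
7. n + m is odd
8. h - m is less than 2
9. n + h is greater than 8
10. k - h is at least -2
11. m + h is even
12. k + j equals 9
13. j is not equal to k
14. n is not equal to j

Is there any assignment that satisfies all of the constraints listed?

Satisfiable

Take m = 4, n = 5, k = 5, j = 4, h = 4. Then constraint 2: j + n = 9; constraint 3: j + n = 9; constraint 6: k - n = 0, and every other listed constraint is also met.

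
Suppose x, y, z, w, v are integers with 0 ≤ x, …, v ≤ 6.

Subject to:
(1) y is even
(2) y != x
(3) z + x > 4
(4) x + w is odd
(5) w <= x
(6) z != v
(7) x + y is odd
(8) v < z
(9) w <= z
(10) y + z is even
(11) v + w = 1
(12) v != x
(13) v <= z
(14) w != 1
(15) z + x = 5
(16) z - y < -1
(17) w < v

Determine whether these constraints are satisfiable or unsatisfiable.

Satisfiable

One satisfying assignment is x = 3, y = 6, z = 2, w = 0, v = 1.
For the less obvious constraints — constraint 3: z + x = 5; constraint 11: v + w = 1; constraint 15: z + x = 5 — and the others hold by inspection.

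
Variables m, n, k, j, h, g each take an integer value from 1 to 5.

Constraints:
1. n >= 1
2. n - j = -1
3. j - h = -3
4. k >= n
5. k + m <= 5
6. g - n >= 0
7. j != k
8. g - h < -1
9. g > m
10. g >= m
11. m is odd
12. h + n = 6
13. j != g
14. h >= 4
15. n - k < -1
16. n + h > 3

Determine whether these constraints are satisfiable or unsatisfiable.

Satisfiable

Try m = 1, n = 1, k = 3, j = 2, h = 5, g = 3.
Check constraint 2: n - j = -1; constraint 3: j - h = -3. The remaining constraints are straightforward to verify.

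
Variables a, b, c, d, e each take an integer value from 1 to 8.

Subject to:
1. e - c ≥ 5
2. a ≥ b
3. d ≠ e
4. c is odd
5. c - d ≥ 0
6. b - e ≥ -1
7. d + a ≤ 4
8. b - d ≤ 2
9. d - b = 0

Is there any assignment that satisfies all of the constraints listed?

Unsatisfiable

Constraints 1, 5, 6, and 8 give e − c ≥ 5, c − d ≥ 0, d − b ≥ -2, b − e ≥ -1.
Adding all 4 inequalities: the left sides telescope to 0, and the right sides sum to 5 + 0 + (-2) + (-1) = 2. So 0 ≥ 2, which is false.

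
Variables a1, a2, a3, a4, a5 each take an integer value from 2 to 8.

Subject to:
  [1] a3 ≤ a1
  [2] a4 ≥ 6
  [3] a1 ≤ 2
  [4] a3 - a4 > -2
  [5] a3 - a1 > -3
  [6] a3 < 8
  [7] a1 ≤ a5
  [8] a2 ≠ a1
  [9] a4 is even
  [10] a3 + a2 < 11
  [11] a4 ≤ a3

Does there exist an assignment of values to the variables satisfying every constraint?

From constraints 2 and 11: a3 ≥ a4 and a4 ≥ 6, so a3 ≥ 6. From constraints 1 and 3: a3 ≤ a1 and a1 ≤ 2, so a3 ≤ 2. But 2 < 6, so no value of a3 works.

Unsatisfiable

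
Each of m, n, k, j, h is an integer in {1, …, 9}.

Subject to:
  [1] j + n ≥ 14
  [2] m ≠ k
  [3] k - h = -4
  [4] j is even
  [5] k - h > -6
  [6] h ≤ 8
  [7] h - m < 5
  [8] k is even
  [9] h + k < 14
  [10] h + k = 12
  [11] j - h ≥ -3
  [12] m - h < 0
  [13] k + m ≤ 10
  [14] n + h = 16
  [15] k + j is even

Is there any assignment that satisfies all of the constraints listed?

Setting (m, n, k, j, h) = (6, 8, 4, 8, 8) satisfies everything: constraint 1: j + n = 16; constraint 3: k - h = -4; constraint 5: k - h = -4, and the others follow.

Satisfiable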